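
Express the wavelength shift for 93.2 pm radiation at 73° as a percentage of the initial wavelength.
1.8422%

Calculate the Compton shift:
Δλ = λ_C(1 - cos(73°))
Δλ = 2.4263 × (1 - cos(73°))
Δλ = 2.4263 × 0.7076
Δλ = 1.7169 pm

Percentage change:
(Δλ/λ₀) × 100 = (1.7169/93.2) × 100
= 1.8422%

(Intermediate values are shown rounded; full precision is carried through to the final answer.)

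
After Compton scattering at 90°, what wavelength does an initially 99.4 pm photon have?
101.8263 pm

Using the Compton formula: λ' = λ + λ_C(1 − cos θ)

For θ = 90°, cos θ = 0 (exact) = 0.0000, so:
1 − cos 90° = 1 − (0) = 1.0000

Δλ = λ_C × 1.0000 = 2.4263 × 1.0000 = 2.4263 pm

λ' = 99.4 + 2.4263 = 101.8263 pm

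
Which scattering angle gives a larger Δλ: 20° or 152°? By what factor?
152° produces the larger shift by a factor of 31.223

Calculate both shifts using Δλ = λ_C(1 - cos θ):

For θ₁ = 20°:
Δλ₁ = 2.4263 × (1 - cos(20°))
Δλ₁ = 2.4263 × 0.0603
Δλ₁ = 0.1463 pm

For θ₂ = 152°:
Δλ₂ = 2.4263 × (1 - cos(152°))
Δλ₂ = 2.4263 × 1.8829
Δλ₂ = 4.5686 pm

The 152° angle produces the larger shift.
Ratio: 4.5686/0.1463 = 31.223

(Intermediate values are shown rounded; full precision is carried through to the final answer.)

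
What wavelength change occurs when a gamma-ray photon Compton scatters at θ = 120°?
3.6395 pm

Using the Compton scattering formula:
Δλ = λ_C(1 - cos θ)

where λ_C = h/(m_e·c) ≈ 2.4263 pm is the Compton wavelength of an electron.

For θ = 120°:
cos(120°) = -0.5000
1 - cos(120°) = 1.5000

Δλ = 2.4263 × 1.5000
Δλ = 3.6395 pm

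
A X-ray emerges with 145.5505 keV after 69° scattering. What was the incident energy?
178.0999 keV

Convert final energy to wavelength (hc ≈ 1239.842 keV·pm):
λ' = hc/E' = 1239.842 / 145.5505 = 8.5183 pm

Calculate the Compton shift:
Δλ = λ_C(1 - cos(69°))
Δλ = 2.4263 × (1 - cos(69°))
Δλ = 1.5568 pm

Initial wavelength:
λ = λ' - Δλ = 8.5183 - 1.5568 = 6.9615 pm

Initial energy:
E = hc/λ = 1239.842 / 6.9615 = 178.0999 keV

(Intermediate values are shown rounded; full precision is carried through to the final answer.)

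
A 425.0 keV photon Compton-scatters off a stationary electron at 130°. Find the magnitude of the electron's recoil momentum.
2.9804e-22 kg·m/s

The electron is initially at rest, so by conservation of momentum:
p⃗_e = p⃗₀ − p⃗'  (incident photon momentum minus scattered photon momentum)

Photon momentum magnitudes (p = h/λ = E/c):
λ₀ = hc/E₀ = 2.9173 pm → p₀ = h/λ₀ = 2.2713e-22 kg·m/s
Δλ = λ_C(1 − cos 130°) = 3.9859 pm
λ' = 6.9032 pm → p' = h/λ' = 9.5986e-23 kg·m/s

The scattered photon makes angle θ = 130° with the incident direction, so by the law of cosines:
|p⃗_e|² = p₀² + p'² − 2p₀p'cos θ
|p⃗_e|² = (2.2713e-22)² + (9.5986e-23)² − 2·2.2713e-22·9.5986e-23·cos(130°)
|p⃗_e| = 2.9804e-22 kg·m/s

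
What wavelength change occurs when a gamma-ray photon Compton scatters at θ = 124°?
3.7831 pm

Using the Compton scattering formula:
Δλ = λ_C(1 - cos θ)

where λ_C = h/(m_e·c) ≈ 2.4263 pm is the Compton wavelength of an electron.

For θ = 124°:
cos(124°) = -0.5592
1 - cos(124°) = 1.5592

Δλ = 2.4263 × 1.5592
Δλ = 3.7831 pm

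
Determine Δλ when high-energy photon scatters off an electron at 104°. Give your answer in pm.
3.0133 pm

Using the Compton scattering formula:
Δλ = λ_C(1 - cos θ)

where λ_C = h/(m_e·c) ≈ 2.4263 pm is the Compton wavelength of an electron.

For θ = 104°:
cos(104°) = -0.2419
1 - cos(104°) = 1.2419

Δλ = 2.4263 × 1.2419
Δλ = 3.0133 pm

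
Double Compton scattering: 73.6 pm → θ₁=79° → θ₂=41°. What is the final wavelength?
76.1585 pm

Apply Compton shift twice:

First scattering at θ₁ = 79°:
Δλ₁ = λ_C(1 - cos(79°))
Δλ₁ = 2.4263 × 0.8092
Δλ₁ = 1.9633 pm

After first scattering:
λ₁ = 73.6 + 1.9633 = 75.5633 pm

Second scattering at θ₂ = 41°:
Δλ₂ = λ_C(1 - cos(41°))
Δλ₂ = 2.4263 × 0.2453
Δλ₂ = 0.5952 pm

Final wavelength:
λ₂ = 75.5633 + 0.5952 = 76.1585 pm

Total shift: Δλ_total = 1.9633 + 0.5952 = 2.5585 pm

(Intermediate values are shown rounded; full precision is carried through to the final answer.)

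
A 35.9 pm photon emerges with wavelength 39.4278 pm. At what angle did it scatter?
117.00°

First find the wavelength shift:
Δλ = λ' - λ = 39.4278 - 35.9 = 3.5278 pm

Using Δλ = λ_C(1 - cos θ), with λ_C = h/(m_e·c) ≈ 2.42631024 pm:
cos θ = 1 - Δλ/λ_C
cos θ = 1 - 3.5278/2.42631024
cos θ = -0.453977

θ = arccos(-0.453977)
θ = 117.00°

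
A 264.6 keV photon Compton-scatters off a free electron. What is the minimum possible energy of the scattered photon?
129.9851 keV (at θ = 180°)

The scattered photon has minimum energy when its wavelength is maximum, i.e., when the Compton shift Δλ = λ_C(1 − cos θ) is maximum. This occurs at θ = 180° (backscattering), giving Δλ_max = 2λ_C = 4.8526 pm.

Initial wavelength: λ₀ = hc/E₀ = 4.6857 pm
Maximum final wavelength: λ'_max = λ₀ + 2λ_C = 4.6857 + 4.8526 = 9.5383 pm
Minimum final energy: E'_min = hc/λ'_max = 129.9851 keV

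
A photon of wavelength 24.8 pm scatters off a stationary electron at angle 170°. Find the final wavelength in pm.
29.6158 pm

Using the Compton scattering formula:
λ' = λ + Δλ = λ + λ_C(1 - cos θ)

Given:
- Initial wavelength λ = 24.8 pm
- Scattering angle θ = 170°
- Compton wavelength λ_C ≈ 2.4263 pm

Calculate the shift:
Δλ = 2.4263 × (1 - cos(170°))
Δλ = 2.4263 × 1.9848
Δλ = 4.8158 pm

Final wavelength:
λ' = 24.8 + 4.8158 = 29.6158 pm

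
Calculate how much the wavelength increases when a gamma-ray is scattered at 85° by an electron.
2.2148 pm

Using the Compton scattering formula:
Δλ = λ_C(1 - cos θ)

where λ_C = h/(m_e·c) ≈ 2.4263 pm is the Compton wavelength of an electron.

For θ = 85°:
cos(85°) = 0.0872
1 - cos(85°) = 0.9128

Δλ = 2.4263 × 0.9128
Δλ = 2.2148 pm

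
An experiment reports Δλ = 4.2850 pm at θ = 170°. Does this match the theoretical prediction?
No, inconsistent

Calculate the expected shift for θ = 170°:

Δλ_expected = λ_C(1 - cos(170°))
Δλ_expected = 2.4263 × (1 - cos(170°))
Δλ_expected = 2.4263 × 1.9848
Δλ_expected = 4.8158 pm

Given shift: 4.2850 pm
Expected shift: 4.8158 pm
Difference: 0.5308 pm

The values do not match. The given shift corresponds to θ ≈ 140.0°, not 170°.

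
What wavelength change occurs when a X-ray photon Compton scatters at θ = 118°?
3.5654 pm

Using the Compton scattering formula:
Δλ = λ_C(1 - cos θ)

where λ_C = h/(m_e·c) ≈ 2.4263 pm is the Compton wavelength of an electron.

For θ = 118°:
cos(118°) = -0.4695
1 - cos(118°) = 1.4695

Δλ = 2.4263 × 1.4695
Δλ = 3.5654 pm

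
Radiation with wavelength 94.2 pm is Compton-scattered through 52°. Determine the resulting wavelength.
95.1325 pm

Using the Compton scattering formula:
λ' = λ + Δλ = λ + λ_C(1 - cos θ)

Given:
- Initial wavelength λ = 94.2 pm
- Scattering angle θ = 52°
- Compton wavelength λ_C ≈ 2.4263 pm

Calculate the shift:
Δλ = 2.4263 × (1 - cos(52°))
Δλ = 2.4263 × 0.3843
Δλ = 0.9325 pm

Final wavelength:
λ' = 94.2 + 0.9325 = 95.1325 pm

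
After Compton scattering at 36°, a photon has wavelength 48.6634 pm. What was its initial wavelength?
48.2000 pm

From λ' = λ + Δλ, we have λ = λ' - Δλ

First calculate the Compton shift:
Δλ = λ_C(1 - cos θ)
Δλ = 2.4263 × (1 - cos(36°))
Δλ = 2.4263 × 0.1910
Δλ = 0.4634 pm

Initial wavelength:
λ = λ' - Δλ
λ = 48.6634 - 0.4634
λ = 48.2000 pm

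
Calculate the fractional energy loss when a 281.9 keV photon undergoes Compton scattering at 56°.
0.1956 (or 19.56%)

Calculate initial and final photon energies:

Initial: E₀ = 281.9 keV → λ₀ = 4.3982 pm
Compton shift: Δλ = 1.0695 pm
Final wavelength: λ' = 5.4677 pm
Final energy: E' = 226.7576 keV

Fractional energy loss:
(E₀ - E')/E₀ = (281.9000 - 226.7576)/281.9000
= 55.1424/281.9000
= 0.1956
= 19.56%

(Intermediate values are shown rounded; full precision is carried through to the final answer.)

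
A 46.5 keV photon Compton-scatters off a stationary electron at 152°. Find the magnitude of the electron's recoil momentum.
4.4707e-23 kg·m/s

The electron is initially at rest, so by conservation of momentum:
p⃗_e = p⃗₀ − p⃗'  (incident photon momentum minus scattered photon momentum)

Photon momentum magnitudes (p = h/λ = E/c):
λ₀ = hc/E₀ = 26.6633 pm → p₀ = h/λ₀ = 2.4851e-23 kg·m/s
Δλ = λ_C(1 − cos 152°) = 4.5686 pm
λ' = 31.2319 pm → p' = h/λ' = 2.1216e-23 kg·m/s

The scattered photon makes angle θ = 152° with the incident direction, so by the law of cosines:
|p⃗_e|² = p₀² + p'² − 2p₀p'cos θ
|p⃗_e|² = (2.4851e-23)² + (2.1216e-23)² − 2·2.4851e-23·2.1216e-23·cos(152°)
|p⃗_e| = 4.4707e-23 kg·m/s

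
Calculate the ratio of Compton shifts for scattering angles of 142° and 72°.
142° produces the larger shift by a factor of 2.588

Calculate both shifts using Δλ = λ_C(1 - cos θ):

For θ₁ = 72°:
Δλ₁ = 2.4263 × (1 - cos(72°))
Δλ₁ = 2.4263 × 0.6910
Δλ₁ = 1.6765 pm

For θ₂ = 142°:
Δλ₂ = 2.4263 × (1 - cos(142°))
Δλ₂ = 2.4263 × 1.7880
Δλ₂ = 4.3383 pm

The 142° angle produces the larger shift.
Ratio: 4.3383/1.6765 = 2.588

(Intermediate values are shown rounded; full precision is carried through to the final answer.)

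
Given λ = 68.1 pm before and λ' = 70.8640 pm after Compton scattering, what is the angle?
98.00°

First find the wavelength shift:
Δλ = λ' - λ = 70.8640 - 68.1 = 2.7640 pm

Using Δλ = λ_C(1 - cos θ), with λ_C = h/(m_e·c) ≈ 2.42631024 pm:
cos θ = 1 - Δλ/λ_C
cos θ = 1 - 2.7640/2.42631024
cos θ = -0.139178

θ = arccos(-0.139178)
θ = 98.00°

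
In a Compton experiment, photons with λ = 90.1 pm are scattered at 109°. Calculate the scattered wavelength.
93.3162 pm

Using the Compton scattering formula:
λ' = λ + Δλ = λ + λ_C(1 - cos θ)

Given:
- Initial wavelength λ = 90.1 pm
- Scattering angle θ = 109°
- Compton wavelength λ_C ≈ 2.4263 pm

Calculate the shift:
Δλ = 2.4263 × (1 - cos(109°))
Δλ = 2.4263 × 1.3256
Δλ = 3.2162 pm

Final wavelength:
λ' = 90.1 + 3.2162 = 93.3162 pm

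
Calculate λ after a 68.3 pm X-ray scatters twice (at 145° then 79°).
74.6772 pm

Apply Compton shift twice:

First scattering at θ₁ = 145°:
Δλ₁ = λ_C(1 - cos(145°))
Δλ₁ = 2.4263 × 1.8192
Δλ₁ = 4.4138 pm

After first scattering:
λ₁ = 68.3 + 4.4138 = 72.7138 pm

Second scattering at θ₂ = 79°:
Δλ₂ = λ_C(1 - cos(79°))
Δλ₂ = 2.4263 × 0.8092
Δλ₂ = 1.9633 pm

Final wavelength:
λ₂ = 72.7138 + 1.9633 = 74.6772 pm

Total shift: Δλ_total = 4.4138 + 1.9633 = 6.3772 pm

(Intermediate values are shown rounded; full precision is carried through to the final answer.)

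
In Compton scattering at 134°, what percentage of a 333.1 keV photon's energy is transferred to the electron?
0.5249 (or 52.49%)

Calculate initial and final photon energies:

Initial: E₀ = 333.1 keV → λ₀ = 3.7221 pm
Compton shift: Δλ = 4.1118 pm
Final wavelength: λ' = 7.8339 pm
Final energy: E' = 158.2663 keV

Fractional energy loss:
(E₀ - E')/E₀ = (333.1000 - 158.2663)/333.1000
= 174.8337/333.1000
= 0.5249
= 52.49%

(Intermediate values are shown rounded; full precision is carried through to the final answer.)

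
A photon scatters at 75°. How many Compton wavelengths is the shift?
0.7412 λ_C

The Compton shift formula is:
Δλ = λ_C(1 - cos θ)

Dividing both sides by λ_C:
Δλ/λ_C = 1 - cos θ

For θ = 75°:
Δλ/λ_C = 1 - cos(75°)
Δλ/λ_C = 1 - 0.2588
Δλ/λ_C = 0.7412

This means the shift is 0.7412 × λ_C = 1.7983 pm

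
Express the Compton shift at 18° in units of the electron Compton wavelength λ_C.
0.0489 λ_C

The Compton shift formula is:
Δλ = λ_C(1 - cos θ)

Dividing both sides by λ_C:
Δλ/λ_C = 1 - cos θ

For θ = 18°:
Δλ/λ_C = 1 - cos(18°)
Δλ/λ_C = 1 - 0.9511
Δλ/λ_C = 0.0489

This means the shift is 0.0489 × λ_C = 0.1188 pm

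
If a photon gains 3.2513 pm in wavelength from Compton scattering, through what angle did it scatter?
109.88°

From the Compton formula Δλ = λ_C(1 - cos θ), we can solve for θ:

cos θ = 1 - Δλ/λ_C

Given:
- Δλ = 3.2513 pm
- λ_C = h/(m_e·c) ≈ 2.42631024 pm

cos θ = 1 - 3.2513/2.42631024
cos θ = 1 - 1.340018
cos θ = -0.340018

θ = arccos(-0.340018)
θ = 109.88°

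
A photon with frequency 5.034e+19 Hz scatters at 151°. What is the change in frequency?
2.180e+19 Hz (decrease)

Convert frequency to wavelength (c = 299792458 m/s):
λ₀ = c/f₀ = 299792458/5.034e+19 = 5.9553528e-12 m = 5.9554 pm

Calculate Compton shift:
Δλ = λ_C(1 - cos(151°)) = 4.5484 pm

Final wavelength:
λ' = λ₀ + Δλ = 5.9554 + 4.5484 = 10.5038 pm

Final frequency:
f' = c/λ' = 299792458/1.0503762e-11 = 2.8541437e+19 Hz

Frequency shift (decrease):
Δf = f₀ - f' = 5.034e+19 - 2.8541437e+19 = 2.180e+19 Hz

(Intermediate values are shown rounded; full precision is carried through to the final answer.)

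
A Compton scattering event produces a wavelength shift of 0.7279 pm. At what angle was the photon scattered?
45.57°

From the Compton formula Δλ = λ_C(1 - cos θ), we can solve for θ:

cos θ = 1 - Δλ/λ_C

Given:
- Δλ = 0.7279 pm
- λ_C = h/(m_e·c) ≈ 2.42631024 pm

cos θ = 1 - 0.7279/2.42631024
cos θ = 1 - 0.300003
cos θ = 0.699997

θ = arccos(0.699997)
θ = 45.57°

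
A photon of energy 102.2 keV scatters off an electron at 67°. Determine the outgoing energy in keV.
91.0992 keV

First convert energy to wavelength:
λ = hc/E, with hc ≈ 1239.842 keV·pm (i.e. 1239.842 eV·nm)

For E = 102.2 keV = 102200 eV:
λ = 1239.842 keV·pm / 102.2 keV
λ = 12.1315 pm

Calculate the Compton shift:
Δλ = λ_C(1 - cos(67°)) = 2.4263 × 0.6093
Δλ = 1.4783 pm

Final wavelength:
λ' = 12.1315 + 1.4783 = 13.6098 pm

Final energy:
E' = hc/λ' = 1239.842 / 13.6098 = 91.0992 keV

(Intermediate values are shown rounded; full precision is carried through to the final answer.)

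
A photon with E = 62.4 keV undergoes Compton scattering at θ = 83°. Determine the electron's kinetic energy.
6.0432 keV

By energy conservation: K_e = E_initial - E_final

First find the scattered photon energy:
Initial wavelength: λ = hc/E = 19.8693 pm
Compton shift: Δλ = λ_C(1 - cos(83°)) = 2.1306 pm
Final wavelength: λ' = 19.8693 + 2.1306 = 21.9999 pm
Final photon energy: E' = hc/λ' = 56.3568 keV

Electron kinetic energy:
K_e = E - E' = 62.4000 - 56.3568 = 6.0432 keV

(Intermediate values are shown rounded; full precision is carried through to the final answer.)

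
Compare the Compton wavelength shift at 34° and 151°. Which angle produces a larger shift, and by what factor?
151° produces the larger shift by a factor of 10.965

Calculate both shifts using Δλ = λ_C(1 - cos θ):

For θ₁ = 34°:
Δλ₁ = 2.4263 × (1 - cos(34°))
Δλ₁ = 2.4263 × 0.1710
Δλ₁ = 0.4148 pm

For θ₂ = 151°:
Δλ₂ = 2.4263 × (1 - cos(151°))
Δλ₂ = 2.4263 × 1.8746
Δλ₂ = 4.5484 pm

The 151° angle produces the larger shift.
Ratio: 4.5484/0.4148 = 10.965

(Intermediate values are shown rounded; full precision is carried through to the final answer.)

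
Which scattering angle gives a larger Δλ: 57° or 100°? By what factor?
100° produces the larger shift by a factor of 2.577

Calculate both shifts using Δλ = λ_C(1 - cos θ):

For θ₁ = 57°:
Δλ₁ = 2.4263 × (1 - cos(57°))
Δλ₁ = 2.4263 × 0.4554
Δλ₁ = 1.1048 pm

For θ₂ = 100°:
Δλ₂ = 2.4263 × (1 - cos(100°))
Δλ₂ = 2.4263 × 1.1736
Δλ₂ = 2.8476 pm

The 100° angle produces the larger shift.
Ratio: 2.8476/1.1048 = 2.577

(Intermediate values are shown rounded; full precision is carried through to the final answer.)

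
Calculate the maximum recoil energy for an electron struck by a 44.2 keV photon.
6.5187 keV

Maximum energy transfer occurs at θ = 180° (backscattering).

Initial photon: E₀ = 44.2 keV → λ₀ = 28.0507 pm

Maximum Compton shift (at 180°):
Δλ_max = 2λ_C = 2 × 2.4263 = 4.8526 pm

Final wavelength:
λ' = 28.0507 + 4.8526 = 32.9033 pm

Minimum photon energy (maximum energy to electron):
E'_min = hc/λ' = 37.6813 keV

Maximum electron kinetic energy:
K_max = E₀ - E'_min = 44.2000 - 37.6813 = 6.5187 keV

(Intermediate values are shown rounded; full precision is carried through to the final answer.)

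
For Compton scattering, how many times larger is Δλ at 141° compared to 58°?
141° produces the larger shift by a factor of 3.781

Calculate both shifts using Δλ = λ_C(1 - cos θ):

For θ₁ = 58°:
Δλ₁ = 2.4263 × (1 - cos(58°))
Δλ₁ = 2.4263 × 0.4701
Δλ₁ = 1.1406 pm

For θ₂ = 141°:
Δλ₂ = 2.4263 × (1 - cos(141°))
Δλ₂ = 2.4263 × 1.7771
Δλ₂ = 4.3119 pm

The 141° angle produces the larger shift.
Ratio: 4.3119/1.1406 = 3.781

(Intermediate values are shown rounded; full precision is carried through to the final answer.)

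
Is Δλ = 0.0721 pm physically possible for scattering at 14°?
Yes, consistent

Calculate the expected shift for θ = 14°:

Δλ_expected = λ_C(1 - cos(14°))
Δλ_expected = 2.4263 × (1 - cos(14°))
Δλ_expected = 2.4263 × 0.0297
Δλ_expected = 0.0721 pm

Given shift: 0.0721 pm
Expected shift: 0.0721 pm
Difference: 0.0000 pm

The values match. This is consistent with Compton scattering at the stated angle.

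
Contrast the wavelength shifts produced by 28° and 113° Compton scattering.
113° produces the larger shift by a factor of 11.881

Calculate both shifts using Δλ = λ_C(1 - cos θ):

For θ₁ = 28°:
Δλ₁ = 2.4263 × (1 - cos(28°))
Δλ₁ = 2.4263 × 0.1171
Δλ₁ = 0.2840 pm

For θ₂ = 113°:
Δλ₂ = 2.4263 × (1 - cos(113°))
Δλ₂ = 2.4263 × 1.3907
Δλ₂ = 3.3743 pm

The 113° angle produces the larger shift.
Ratio: 3.3743/0.2840 = 11.881

(Intermediate values are shown rounded; full precision is carried through to the final answer.)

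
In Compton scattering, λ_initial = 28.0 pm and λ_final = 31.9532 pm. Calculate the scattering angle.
129.00°

First find the wavelength shift:
Δλ = λ' - λ = 31.9532 - 28.0 = 3.9532 pm

Using Δλ = λ_C(1 - cos θ), with λ_C = h/(m_e·c) ≈ 2.42631024 pm:
cos θ = 1 - Δλ/λ_C
cos θ = 1 - 3.9532/2.42631024
cos θ = -0.629305

θ = arccos(-0.629305)
θ = 129.00°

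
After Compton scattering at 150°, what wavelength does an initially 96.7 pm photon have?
101.2276 pm

Using the Compton formula: λ' = λ + λ_C(1 − cos θ)

For θ = 150°, cos θ = -√3/2 (exact) ≈ -0.8660, so:
1 − cos 150° = 1 − (-√3/2) ≈ 1.8660

Δλ = λ_C × 1.8660 = 2.4263 × 1.8660 = 4.5276 pm

λ' = 96.7 + 4.5276 = 101.2276 pm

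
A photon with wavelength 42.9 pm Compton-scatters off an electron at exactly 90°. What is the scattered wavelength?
45.3263 pm

Using the Compton formula: λ' = λ + λ_C(1 − cos θ)

For θ = 90°, cos θ = 0 (exact) = 0.0000, so:
1 − cos 90° = 1 − (0) = 1.0000

Δλ = λ_C × 1.0000 = 2.4263 × 1.0000 = 2.4263 pm

λ' = 42.9 + 2.4263 = 45.3263 pm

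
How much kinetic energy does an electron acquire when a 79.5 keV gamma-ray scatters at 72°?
7.7168 keV

By energy conservation: K_e = E_initial - E_final

First find the scattered photon energy:
Initial wavelength: λ = hc/E = 15.5955 pm
Compton shift: Δλ = λ_C(1 - cos(72°)) = 1.6765 pm
Final wavelength: λ' = 15.5955 + 1.6765 = 17.2720 pm
Final photon energy: E' = hc/λ' = 71.7832 keV

Electron kinetic energy:
K_e = E - E' = 79.5000 - 71.7832 = 7.7168 keV

(Intermediate values are shown rounded; full precision is carried through to the final answer.)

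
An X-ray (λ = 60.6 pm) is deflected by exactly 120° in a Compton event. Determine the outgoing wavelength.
64.2395 pm

Using the Compton formula: λ' = λ + λ_C(1 − cos θ)

For θ = 120°, cos θ = -1/2 (exact) = -0.5000, so:
1 − cos 120° = 1 − (-1/2) = 1.5000

Δλ = λ_C × 1.5000 = 2.4263 × 1.5000 = 3.6395 pm

λ' = 60.6 + 3.6395 = 64.2395 pm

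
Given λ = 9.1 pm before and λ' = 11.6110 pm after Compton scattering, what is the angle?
92.00°

First find the wavelength shift:
Δλ = λ' - λ = 11.6110 - 9.1 = 2.5110 pm

Using Δλ = λ_C(1 - cos θ), with λ_C = h/(m_e·c) ≈ 2.42631024 pm:
cos θ = 1 - Δλ/λ_C
cos θ = 1 - 2.5110/2.42631024
cos θ = -0.034905

θ = arccos(-0.034905)
θ = 92.00°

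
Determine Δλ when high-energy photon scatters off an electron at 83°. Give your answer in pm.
2.1306 pm

Using the Compton scattering formula:
Δλ = λ_C(1 - cos θ)

where λ_C = h/(m_e·c) ≈ 2.4263 pm is the Compton wavelength of an electron.

For θ = 83°:
cos(83°) = 0.1219
1 - cos(83°) = 0.8781

Δλ = 2.4263 × 0.8781
Δλ = 2.1306 pm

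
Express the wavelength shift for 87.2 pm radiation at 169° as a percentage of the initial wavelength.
5.5138%

Calculate the Compton shift:
Δλ = λ_C(1 - cos(169°))
Δλ = 2.4263 × (1 - cos(169°))
Δλ = 2.4263 × 1.9816
Δλ = 4.8080 pm

Percentage change:
(Δλ/λ₀) × 100 = (4.8080/87.2) × 100
= 5.5138%

(Intermediate values are shown rounded; full precision is carried through to the final answer.)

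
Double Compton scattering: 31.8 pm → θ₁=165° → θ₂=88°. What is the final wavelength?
38.9116 pm

Apply Compton shift twice:

First scattering at θ₁ = 165°:
Δλ₁ = λ_C(1 - cos(165°))
Δλ₁ = 2.4263 × 1.9659
Δλ₁ = 4.7699 pm

After first scattering:
λ₁ = 31.8 + 4.7699 = 36.5699 pm

Second scattering at θ₂ = 88°:
Δλ₂ = λ_C(1 - cos(88°))
Δλ₂ = 2.4263 × 0.9651
Δλ₂ = 2.3416 pm

Final wavelength:
λ₂ = 36.5699 + 2.3416 = 38.9116 pm

Total shift: Δλ_total = 4.7699 + 2.3416 = 7.1116 pm

(Intermediate values are shown rounded; full precision is carried through to the final answer.)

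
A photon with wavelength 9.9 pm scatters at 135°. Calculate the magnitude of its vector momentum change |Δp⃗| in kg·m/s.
1.0570e-22 kg·m/s

Photon momentum magnitude is p = h/λ.

Initial momentum:
p₀ = h/λ = 6.6261e-34/9.9000e-12 = 6.6930e-23 kg·m/s

After scattering:
λ' = λ + Δλ = 9.9 + 4.1420 = 14.0420 pm
p' = h/λ' = 6.6261e-34/1.4042e-11 = 4.7188e-23 kg·m/s

Momentum is a vector; the scattered photon's direction makes angle θ = 135° with the incident direction. The magnitude of the vector change Δp⃗ = p⃗₀ − p⃗' is found from the law of cosines:
|Δp⃗|² = p₀² + p'² − 2p₀p'cos θ
|Δp⃗|² = (6.6930e-23)² + (4.7188e-23)² − 2·6.6930e-23·4.7188e-23·cos(135°)
|Δp⃗| = 1.0570e-22 kg·m/s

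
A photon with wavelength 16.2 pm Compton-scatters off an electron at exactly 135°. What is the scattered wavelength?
20.3420 pm

Using the Compton formula: λ' = λ + λ_C(1 − cos θ)

For θ = 135°, cos θ = -√2/2 (exact) ≈ -0.7071, so:
1 − cos 135° = 1 − (-√2/2) ≈ 1.7071

Δλ = λ_C × 1.7071 = 2.4263 × 1.7071 = 4.1420 pm

λ' = 16.2 + 4.1420 = 20.3420 pm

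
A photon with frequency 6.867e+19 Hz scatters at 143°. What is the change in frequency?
3.433e+19 Hz (decrease)

Convert frequency to wavelength (c = 299792458 m/s):
λ₀ = c/f₀ = 299792458/6.867e+19 = 4.3656977e-12 m = 4.3657 pm

Calculate Compton shift:
Δλ = λ_C(1 - cos(143°)) = 4.3640 pm

Final wavelength:
λ' = λ₀ + Δλ = 4.3657 + 4.3640 = 8.7297 pm

Final frequency:
f' = c/λ' = 299792458/8.7297454e-12 = 3.4341489e+19 Hz

Frequency shift (decrease):
Δf = f₀ - f' = 6.867e+19 - 3.4341489e+19 = 3.433e+19 Hz

(Intermediate values are shown rounded; full precision is carried through to the final answer.)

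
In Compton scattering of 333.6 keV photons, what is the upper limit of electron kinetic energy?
188.9137 keV

Maximum energy transfer occurs at θ = 180° (backscattering).

Initial photon: E₀ = 333.6 keV → λ₀ = 3.7166 pm

Maximum Compton shift (at 180°):
Δλ_max = 2λ_C = 2 × 2.4263 = 4.8526 pm

Final wavelength:
λ' = 3.7166 + 4.8526 = 8.5692 pm

Minimum photon energy (maximum energy to electron):
E'_min = hc/λ' = 144.6863 keV

Maximum electron kinetic energy:
K_max = E₀ - E'_min = 333.6000 - 144.6863 = 188.9137 keV

(Intermediate values are shown rounded; full precision is carried through to the final answer.)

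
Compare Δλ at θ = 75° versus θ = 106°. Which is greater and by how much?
106° produces the larger shift by a factor of 1.721

Calculate both shifts using Δλ = λ_C(1 - cos θ):

For θ₁ = 75°:
Δλ₁ = 2.4263 × (1 - cos(75°))
Δλ₁ = 2.4263 × 0.7412
Δλ₁ = 1.7983 pm

For θ₂ = 106°:
Δλ₂ = 2.4263 × (1 - cos(106°))
Δλ₂ = 2.4263 × 1.2756
Δλ₂ = 3.0951 pm

The 106° angle produces the larger shift.
Ratio: 3.0951/1.7983 = 1.721

(Intermediate values are shown rounded; full precision is carried through to the final answer.)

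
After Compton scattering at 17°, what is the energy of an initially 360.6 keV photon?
349.8136 keV

First convert energy to wavelength:
λ = hc/E, with hc ≈ 1239.842 keV·pm (i.e. 1239.842 eV·nm)

For E = 360.6 keV = 360600 eV:
λ = 1239.842 keV·pm / 360.6 keV
λ = 3.4383 pm

Calculate the Compton shift:
Δλ = λ_C(1 - cos(17°)) = 2.4263 × 0.0437
Δλ = 0.1060 pm

Final wavelength:
λ' = 3.4383 + 0.1060 = 3.5443 pm

Final energy:
E' = hc/λ' = 1239.842 / 3.5443 = 349.8136 keV

(Intermediate values are shown rounded; full precision is carried through to the final answer.)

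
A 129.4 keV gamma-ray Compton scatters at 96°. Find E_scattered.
101.1175 keV

First convert energy to wavelength:
λ = hc/E, with hc ≈ 1239.842 keV·pm (i.e. 1239.842 eV·nm)

For E = 129.4 keV = 129400 eV:
λ = 1239.842 keV·pm / 129.4 keV
λ = 9.5815 pm

Calculate the Compton shift:
Δλ = λ_C(1 - cos(96°)) = 2.4263 × 1.1045
Δλ = 2.6799 pm

Final wavelength:
λ' = 9.5815 + 2.6799 = 12.2614 pm

Final energy:
E' = hc/λ' = 1239.842 / 12.2614 = 101.1175 keV

(Intermediate values are shown rounded; full precision is carried through to the final answer.)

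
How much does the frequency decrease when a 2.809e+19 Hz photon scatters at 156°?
8.515e+18 Hz (decrease)

Convert frequency to wavelength (c = 299792458 m/s):
λ₀ = c/f₀ = 299792458/2.809e+19 = 1.0672569e-11 m = 10.6726 pm

Calculate Compton shift:
Δλ = λ_C(1 - cos(156°)) = 4.6429 pm

Final wavelength:
λ' = λ₀ + Δλ = 10.6726 + 4.6429 = 15.3154 pm

Final frequency:
f' = c/λ' = 299792458/1.5315424e-11 = 1.9574545e+19 Hz

Frequency shift (decrease):
Δf = f₀ - f' = 2.809e+19 - 1.9574545e+19 = 8.515e+18 Hz

(Intermediate values are shown rounded; full precision is carried through to the final answer.)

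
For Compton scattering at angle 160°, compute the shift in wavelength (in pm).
4.7063 pm

Using the Compton scattering formula:
Δλ = λ_C(1 - cos θ)

where λ_C = h/(m_e·c) ≈ 2.4263 pm is the Compton wavelength of an electron.

For θ = 160°:
cos(160°) = -0.9397
1 - cos(160°) = 1.9397

Δλ = 2.4263 × 1.9397
Δλ = 4.7063 pm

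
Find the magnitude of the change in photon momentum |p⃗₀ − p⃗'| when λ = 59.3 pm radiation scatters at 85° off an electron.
1.4829e-23 kg·m/s

Photon momentum magnitude is p = h/λ.

Initial momentum:
p₀ = h/λ = 6.6261e-34/5.9300e-11 = 1.1174e-23 kg·m/s

After scattering:
λ' = λ + Δλ = 59.3 + 2.2148 = 61.5148 pm
p' = h/λ' = 6.6261e-34/6.1515e-11 = 1.0771e-23 kg·m/s

Momentum is a vector; the scattered photon's direction makes angle θ = 85° with the incident direction. The magnitude of the vector change Δp⃗ = p⃗₀ − p⃗' is found from the law of cosines:
|Δp⃗|² = p₀² + p'² − 2p₀p'cos θ
|Δp⃗|² = (1.1174e-23)² + (1.0771e-23)² − 2·1.1174e-23·1.0771e-23·cos(85°)
|Δp⃗| = 1.4829e-23 kg·m/s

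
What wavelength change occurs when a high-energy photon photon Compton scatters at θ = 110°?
3.2562 pm

Using the Compton scattering formula:
Δλ = λ_C(1 - cos θ)

where λ_C = h/(m_e·c) ≈ 2.4263 pm is the Compton wavelength of an electron.

For θ = 110°:
cos(110°) = -0.3420
1 - cos(110°) = 1.3420

Δλ = 2.4263 × 1.3420
Δλ = 3.2562 pm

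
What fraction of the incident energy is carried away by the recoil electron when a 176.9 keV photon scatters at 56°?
0.1324 (or 13.24%)

Calculate initial and final photon energies:

Initial: E₀ = 176.9 keV → λ₀ = 7.0087 pm
Compton shift: Δλ = 1.0695 pm
Final wavelength: λ' = 8.0783 pm
Final energy: E' = 153.4790 keV

Fractional energy loss:
(E₀ - E')/E₀ = (176.9000 - 153.4790)/176.9000
= 23.4210/176.9000
= 0.1324
= 13.24%

(Intermediate values are shown rounded; full precision is carried through to the final answer.)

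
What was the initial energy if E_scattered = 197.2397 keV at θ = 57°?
239.3001 keV

Convert final energy to wavelength (hc ≈ 1239.842 keV·pm):
λ' = hc/E' = 1239.842 / 197.2397 = 6.2860 pm

Calculate the Compton shift:
Δλ = λ_C(1 - cos(57°))
Δλ = 2.4263 × (1 - cos(57°))
Δλ = 1.1048 pm

Initial wavelength:
λ = λ' - Δλ = 6.2860 - 1.1048 = 5.1811 pm

Initial energy:
E = hc/λ = 1239.842 / 5.1811 = 239.3001 keV

(Intermediate values are shown rounded; full precision is carried through to the final answer.)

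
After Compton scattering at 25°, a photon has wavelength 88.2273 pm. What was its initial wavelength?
88.0000 pm

From λ' = λ + Δλ, we have λ = λ' - Δλ

First calculate the Compton shift:
Δλ = λ_C(1 - cos θ)
Δλ = 2.4263 × (1 - cos(25°))
Δλ = 2.4263 × 0.0937
Δλ = 0.2273 pm

Initial wavelength:
λ = λ' - Δλ
λ = 88.2273 - 0.2273
λ = 88.0000 pm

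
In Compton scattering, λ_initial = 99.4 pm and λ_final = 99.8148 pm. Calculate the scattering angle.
34.00°

First find the wavelength shift:
Δλ = λ' - λ = 99.8148 - 99.4 = 0.4148 pm

Using Δλ = λ_C(1 - cos θ), with λ_C = h/(m_e·c) ≈ 2.42631024 pm:
cos θ = 1 - Δλ/λ_C
cos θ = 1 - 0.4148/2.42631024
cos θ = 0.829041

θ = arccos(0.829041)
θ = 34.00°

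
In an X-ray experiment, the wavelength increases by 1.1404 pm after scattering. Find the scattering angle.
58.00°

From the Compton formula Δλ = λ_C(1 - cos θ), we can solve for θ:

cos θ = 1 - Δλ/λ_C

Given:
- Δλ = 1.1404 pm
- λ_C = h/(m_e·c) ≈ 2.42631024 pm

cos θ = 1 - 1.1404/2.42631024
cos θ = 1 - 0.470014
cos θ = 0.529986

θ = arccos(0.529986)
θ = 58.00°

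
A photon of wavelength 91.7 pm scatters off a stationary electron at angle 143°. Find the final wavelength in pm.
96.0640 pm

Using the Compton scattering formula:
λ' = λ + Δλ = λ + λ_C(1 - cos θ)

Given:
- Initial wavelength λ = 91.7 pm
- Scattering angle θ = 143°
- Compton wavelength λ_C ≈ 2.4263 pm

Calculate the shift:
Δλ = 2.4263 × (1 - cos(143°))
Δλ = 2.4263 × 1.7986
Δλ = 4.3640 pm

Final wavelength:
λ' = 91.7 + 4.3640 = 96.0640 pm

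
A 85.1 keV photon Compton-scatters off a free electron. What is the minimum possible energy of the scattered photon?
63.8375 keV (at θ = 180°)

The scattered photon has minimum energy when its wavelength is maximum, i.e., when the Compton shift Δλ = λ_C(1 − cos θ) is maximum. This occurs at θ = 180° (backscattering), giving Δλ_max = 2λ_C = 4.8526 pm.

Initial wavelength: λ₀ = hc/E₀ = 14.5692 pm
Maximum final wavelength: λ'_max = λ₀ + 2λ_C = 14.5692 + 4.8526 = 19.4219 pm
Minimum final energy: E'_min = hc/λ'_max = 63.8375 keV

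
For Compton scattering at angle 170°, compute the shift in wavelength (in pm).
4.8158 pm

Using the Compton scattering formula:
Δλ = λ_C(1 - cos θ)

where λ_C = h/(m_e·c) ≈ 2.4263 pm is the Compton wavelength of an electron.

For θ = 170°:
cos(170°) = -0.9848
1 - cos(170°) = 1.9848

Δλ = 2.4263 × 1.9848
Δλ = 4.8158 pm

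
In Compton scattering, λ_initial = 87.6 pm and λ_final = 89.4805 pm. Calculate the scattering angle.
77.00°

First find the wavelength shift:
Δλ = λ' - λ = 89.4805 - 87.6 = 1.8805 pm

Using Δλ = λ_C(1 - cos θ), with λ_C = h/(m_e·c) ≈ 2.42631024 pm:
cos θ = 1 - Δλ/λ_C
cos θ = 1 - 1.8805/2.42631024
cos θ = 0.224955

θ = arccos(0.224955)
θ = 77.00°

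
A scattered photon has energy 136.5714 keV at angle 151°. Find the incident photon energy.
273.6998 keV

Convert final energy to wavelength (hc ≈ 1239.842 keV·pm):
λ' = hc/E' = 1239.842 / 136.5714 = 9.0783 pm

Calculate the Compton shift:
Δλ = λ_C(1 - cos(151°))
Δλ = 2.4263 × (1 - cos(151°))
Δλ = 4.5484 pm

Initial wavelength:
λ = λ' - Δλ = 9.0783 - 4.5484 = 4.5299 pm

Initial energy:
E = hc/λ = 1239.842 / 4.5299 = 273.6998 keV

(Intermediate values are shown rounded; full precision is carried through to the final answer.)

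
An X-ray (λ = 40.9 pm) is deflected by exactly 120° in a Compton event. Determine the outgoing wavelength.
44.5395 pm

Using the Compton formula: λ' = λ + λ_C(1 − cos θ)

For θ = 120°, cos θ = -1/2 (exact) = -0.5000, so:
1 − cos 120° = 1 − (-1/2) = 1.5000

Δλ = λ_C × 1.5000 = 2.4263 × 1.5000 = 3.6395 pm

λ' = 40.9 + 3.6395 = 44.5395 pm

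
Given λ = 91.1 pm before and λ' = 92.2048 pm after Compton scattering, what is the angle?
57.00°

First find the wavelength shift:
Δλ = λ' - λ = 92.2048 - 91.1 = 1.1048 pm

Using Δλ = λ_C(1 - cos θ), with λ_C = h/(m_e·c) ≈ 2.42631024 pm:
cos θ = 1 - Δλ/λ_C
cos θ = 1 - 1.1048/2.42631024
cos θ = 0.544658

θ = arccos(0.544658)
θ = 57.00°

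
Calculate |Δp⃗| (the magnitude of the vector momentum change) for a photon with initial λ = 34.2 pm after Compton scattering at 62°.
1.9604e-23 kg·m/s

Photon momentum magnitude is p = h/λ.

Initial momentum:
p₀ = h/λ = 6.6261e-34/3.4200e-11 = 1.9374e-23 kg·m/s

After scattering:
λ' = λ + Δλ = 34.2 + 1.2872 = 35.4872 pm
p' = h/λ' = 6.6261e-34/3.5487e-11 = 1.8672e-23 kg·m/s

Momentum is a vector; the scattered photon's direction makes angle θ = 62° with the incident direction. The magnitude of the vector change Δp⃗ = p⃗₀ − p⃗' is found from the law of cosines:
|Δp⃗|² = p₀² + p'² − 2p₀p'cos θ
|Δp⃗|² = (1.9374e-23)² + (1.8672e-23)² − 2·1.9374e-23·1.8672e-23·cos(62°)
|Δp⃗| = 1.9604e-23 kg·m/s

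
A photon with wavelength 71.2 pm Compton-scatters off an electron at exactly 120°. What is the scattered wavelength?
74.8395 pm

Using the Compton formula: λ' = λ + λ_C(1 − cos θ)

For θ = 120°, cos θ = -1/2 (exact) = -0.5000, so:
1 − cos 120° = 1 − (-1/2) = 1.5000

Δλ = λ_C × 1.5000 = 2.4263 × 1.5000 = 3.6395 pm

λ' = 71.2 + 3.6395 = 74.8395 pm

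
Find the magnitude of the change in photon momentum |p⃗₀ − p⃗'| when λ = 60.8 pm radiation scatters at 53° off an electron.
9.6506e-24 kg·m/s

Photon momentum magnitude is p = h/λ.

Initial momentum:
p₀ = h/λ = 6.6261e-34/6.0800e-11 = 1.0898e-23 kg·m/s

After scattering:
λ' = λ + Δλ = 60.8 + 0.9661 = 61.7661 pm
p' = h/λ' = 6.6261e-34/6.1766e-11 = 1.0728e-23 kg·m/s

Momentum is a vector; the scattered photon's direction makes angle θ = 53° with the incident direction. The magnitude of the vector change Δp⃗ = p⃗₀ − p⃗' is found from the law of cosines:
|Δp⃗|² = p₀² + p'² − 2p₀p'cos θ
|Δp⃗|² = (1.0898e-23)² + (1.0728e-23)² − 2·1.0898e-23·1.0728e-23·cos(53°)
|Δp⃗| = 9.6506e-24 kg·m/s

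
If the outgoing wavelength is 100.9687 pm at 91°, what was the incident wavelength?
98.5000 pm

From λ' = λ + Δλ, we have λ = λ' - Δλ

First calculate the Compton shift:
Δλ = λ_C(1 - cos θ)
Δλ = 2.4263 × (1 - cos(91°))
Δλ = 2.4263 × 1.0175
Δλ = 2.4687 pm

Initial wavelength:
λ = λ' - Δλ
λ = 100.9687 - 2.4687
λ = 98.5000 pm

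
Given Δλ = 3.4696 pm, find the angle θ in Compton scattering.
115.47°

From the Compton formula Δλ = λ_C(1 - cos θ), we can solve for θ:

cos θ = 1 - Δλ/λ_C

Given:
- Δλ = 3.4696 pm
- λ_C = h/(m_e·c) ≈ 2.42631024 pm

cos θ = 1 - 3.4696/2.42631024
cos θ = 1 - 1.429990
cos θ = -0.429990

θ = arccos(-0.429990)
θ = 115.47°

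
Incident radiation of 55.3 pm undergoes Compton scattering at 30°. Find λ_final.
55.6251 pm

Using the Compton scattering formula:
λ' = λ + Δλ = λ + λ_C(1 - cos θ)

Given:
- Initial wavelength λ = 55.3 pm
- Scattering angle θ = 30°
- Compton wavelength λ_C ≈ 2.4263 pm

Calculate the shift:
Δλ = 2.4263 × (1 - cos(30°))
Δλ = 2.4263 × 0.1340
Δλ = 0.3251 pm

Final wavelength:
λ' = 55.3 + 0.3251 = 55.6251 pm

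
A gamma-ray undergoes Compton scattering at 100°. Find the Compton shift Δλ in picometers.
2.8476 pm

Using the Compton scattering formula:
Δλ = λ_C(1 - cos θ)

where λ_C = h/(m_e·c) ≈ 2.4263 pm is the Compton wavelength of an electron.

For θ = 100°:
cos(100°) = -0.1736
1 - cos(100°) = 1.1736

Δλ = 2.4263 × 1.1736
Δλ = 2.8476 pm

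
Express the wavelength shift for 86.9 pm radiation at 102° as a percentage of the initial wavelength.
3.3726%

Calculate the Compton shift:
Δλ = λ_C(1 - cos(102°))
Δλ = 2.4263 × (1 - cos(102°))
Δλ = 2.4263 × 1.2079
Δλ = 2.9308 pm

Percentage change:
(Δλ/λ₀) × 100 = (2.9308/86.9) × 100
= 3.3726%

(Intermediate values are shown rounded; full precision is carried through to the final answer.)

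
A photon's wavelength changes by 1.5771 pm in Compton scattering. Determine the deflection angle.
69.51°

From the Compton formula Δλ = λ_C(1 - cos θ), we can solve for θ:

cos θ = 1 - Δλ/λ_C

Given:
- Δλ = 1.5771 pm
- λ_C = h/(m_e·c) ≈ 2.42631024 pm

cos θ = 1 - 1.5771/2.42631024
cos θ = 1 - 0.649999
cos θ = 0.350001

θ = arccos(0.350001)
θ = 69.51°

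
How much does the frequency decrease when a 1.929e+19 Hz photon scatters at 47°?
9.124e+17 Hz (decrease)

Convert frequency to wavelength (c = 299792458 m/s):
λ₀ = c/f₀ = 299792458/1.929e+19 = 1.5541340e-11 m = 15.5413 pm

Calculate Compton shift:
Δλ = λ_C(1 - cos(47°)) = 0.7716 pm

Final wavelength:
λ' = λ₀ + Δλ = 15.5413 + 0.7716 = 16.3129 pm

Final frequency:
f' = c/λ' = 299792458/1.6312911e-11 = 1.8377619e+19 Hz

Frequency shift (decrease):
Δf = f₀ - f' = 1.929e+19 - 1.8377619e+19 = 9.124e+17 Hz

(Intermediate values are shown rounded; full precision is carried through to the final answer.)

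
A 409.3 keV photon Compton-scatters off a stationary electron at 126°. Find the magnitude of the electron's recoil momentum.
2.8614e-22 kg·m/s

The electron is initially at rest, so by conservation of momentum:
p⃗_e = p⃗₀ − p⃗'  (incident photon momentum minus scattered photon momentum)

Photon momentum magnitudes (p = h/λ = E/c):
λ₀ = hc/E₀ = 3.0292 pm → p₀ = h/λ₀ = 2.1874e-22 kg·m/s
Δλ = λ_C(1 − cos 126°) = 3.8525 pm
λ' = 6.8816 pm → p' = h/λ' = 9.6286e-23 kg·m/s

The scattered photon makes angle θ = 126° with the incident direction, so by the law of cosines:
|p⃗_e|² = p₀² + p'² − 2p₀p'cos θ
|p⃗_e|² = (2.1874e-22)² + (9.6286e-23)² − 2·2.1874e-22·9.6286e-23·cos(126°)
|p⃗_e| = 2.8614e-22 kg·m/s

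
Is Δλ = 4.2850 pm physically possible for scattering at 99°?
No, inconsistent

Calculate the expected shift for θ = 99°:

Δλ_expected = λ_C(1 - cos(99°))
Δλ_expected = 2.4263 × (1 - cos(99°))
Δλ_expected = 2.4263 × 1.1564
Δλ_expected = 2.8059 pm

Given shift: 4.2850 pm
Expected shift: 2.8059 pm
Difference: 1.4791 pm

The values do not match. The given shift corresponds to θ ≈ 140.0°, not 99°.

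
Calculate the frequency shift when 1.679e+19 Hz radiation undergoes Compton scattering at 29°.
2.813e+17 Hz (decrease)

Convert frequency to wavelength (c = 299792458 m/s):
λ₀ = c/f₀ = 299792458/1.679e+19 = 1.7855417e-11 m = 17.8554 pm

Calculate Compton shift:
Δλ = λ_C(1 - cos(29°)) = 0.3042 pm

Final wavelength:
λ' = λ₀ + Δλ = 17.8554 + 0.3042 = 18.1596 pm

Final frequency:
f' = c/λ' = 299792458/1.8159629e-11 = 1.6508733e+19 Hz

Frequency shift (decrease):
Δf = f₀ - f' = 1.679e+19 - 1.6508733e+19 = 2.813e+17 Hz

(Intermediate values are shown rounded; full precision is carried through to the final answer.)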